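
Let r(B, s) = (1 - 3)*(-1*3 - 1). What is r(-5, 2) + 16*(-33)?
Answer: -520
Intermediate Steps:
r(B, s) = 8 (r(B, s) = -2*(-3 - 1) = -2*(-4) = 8)
r(-5, 2) + 16*(-33) = 8 + 16*(-33) = 8 - 528 = -520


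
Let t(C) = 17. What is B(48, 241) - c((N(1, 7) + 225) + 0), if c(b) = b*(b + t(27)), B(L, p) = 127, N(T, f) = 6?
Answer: -57161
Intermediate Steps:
c(b) = b*(17 + b) (c(b) = b*(b + 17) = b*(17 + b))
B(48, 241) - c((N(1, 7) + 225) + 0) = 127 - ((6 + 225) + 0)*(17 + ((6 + 225) + 0)) = 127 - (231 + 0)*(17 + (231 + 0)) = 127 - 231*(17 + 231) = 127 - 231*248 = 127 - 1*57288 = 127 - 57288 = -57161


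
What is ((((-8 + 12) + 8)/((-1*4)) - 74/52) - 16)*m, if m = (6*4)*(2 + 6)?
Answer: -50976/13 ≈ -3921.2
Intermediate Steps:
m = 192 (m = 24*8 = 192)
((((-8 + 12) + 8)/((-1*4)) - 74/52) - 16)*m = ((((-8 + 12) + 8)/((-1*4)) - 74/52) - 16)*192 = (((4 + 8)/(-4) - 74*1/52) - 16)*192 = ((12*(-¼) - 37/26) - 16)*192 = ((-3 - 37/26) - 16)*192 = (-115/26 - 16)*192 = -531/26*192 = -50976/13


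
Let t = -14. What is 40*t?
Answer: -560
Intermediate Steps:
40*t = 40*(-14) = -560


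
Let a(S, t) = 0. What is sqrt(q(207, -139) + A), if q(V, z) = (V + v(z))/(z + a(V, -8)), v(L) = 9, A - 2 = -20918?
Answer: 6*I*sqrt(11226335)/139 ≈ 144.63*I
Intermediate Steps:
A = -20916 (A = 2 - 20918 = -20916)
q(V, z) = (9 + V)/z (q(V, z) = (V + 9)/(z + 0) = (9 + V)/z)
sqrt(q(207, -139) + A) = sqrt((9 + 207)/(-139) - 20916) = sqrt(-1/139*216 - 20916) = sqrt(-216/139 - 20916) = sqrt(-2907540/139) = 6*I*sqrt(11226335)/139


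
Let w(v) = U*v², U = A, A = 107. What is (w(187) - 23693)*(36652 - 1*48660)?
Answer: -44645623920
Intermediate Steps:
U = 107
w(v) = 107*v²
(w(187) - 23693)*(36652 - 1*48660) = (107*187² - 23693)*(36652 - 1*48660) = (107*34969 - 23693)*(36652 - 48660) = (3741683 - 23693)*(-12008) = 3717990*(-12008) = -44645623920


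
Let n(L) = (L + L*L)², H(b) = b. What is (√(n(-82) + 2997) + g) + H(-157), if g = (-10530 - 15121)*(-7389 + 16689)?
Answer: -238554457 + 9*√544681 ≈ -2.3855e+8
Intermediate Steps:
g = -238554300 (g = -25651*9300 = -238554300)
n(L) = (L + L²)²
(√(n(-82) + 2997) + g) + H(-157) = (√((-82)²*(1 - 82)² + 2997) - 238554300) - 157 = (√(6724*(-81)² + 2997) - 238554300) - 157 = (√(6724*6561 + 2997) - 238554300) - 157 = (√(44116164 + 2997) - 238554300) - 157 = (√44119161 - 238554300) - 157 = (9*√544681 - 238554300) - 157 = (-238554300 + 9*√544681) - 157 = -238554457 + 9*√544681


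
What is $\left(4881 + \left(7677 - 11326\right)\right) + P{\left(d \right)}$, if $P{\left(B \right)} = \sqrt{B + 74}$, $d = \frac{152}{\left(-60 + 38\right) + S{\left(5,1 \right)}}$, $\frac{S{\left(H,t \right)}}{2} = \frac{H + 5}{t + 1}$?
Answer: $1232 + \frac{2 \sqrt{138}}{3} \approx 1239.8$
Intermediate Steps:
$S{\left(H,t \right)} = \frac{2 \left(5 + H\right)}{1 + t}$ ($S{\left(H,t \right)} = 2 \frac{H + 5}{t + 1} = 2 \frac{5 + H}{1 + t} = \frac{2 \left(5 + H\right)}{1 + t}$)
$d = - \frac{38}{3}$ ($d = \frac{152}{\left(-60 + 38\right) + \frac{2 \left(5 + 5\right)}{1 + 1}} = \frac{152}{-22 + 2 \cdot \frac{1}{2} \cdot 10} = \frac{152}{-22 + 10} = \frac{152}{-12} = 152 \left(- \frac{1}{12}\right) = - \frac{38}{3} \approx -12.667$)
$P{\left(B \right)} = \sqrt{74 + B}$
$\left(4881 + \left(7677 - 11326\right)\right) + P{\left(d \right)} = \left(4881 + \left(7677 - 11326\right)\right) + \sqrt{74 - \frac{38}{3}} = \left(4881 - 3649\right) + \sqrt{\frac{184}{3}} = 1232 + \frac{2 \sqrt{138}}{3}$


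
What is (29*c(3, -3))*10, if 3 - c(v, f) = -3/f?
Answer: 580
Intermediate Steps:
c(v, f) = 3 + 3/f (c(v, f) = 3 - (-3)/f = 3 + 3/f)
(29*c(3, -3))*10 = (29*(3 + 3/(-3)))*10 = (29*(3 + 3*(-⅓)))*10 = (29*(3 - 1))*10 = (29*2)*10 = 58*10 = 580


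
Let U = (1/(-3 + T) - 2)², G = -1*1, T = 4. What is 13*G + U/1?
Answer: -12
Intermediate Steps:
G = -1
U = 1 (U = (1/(-3 + 4) - 2)² = (1/1 - 2)² = (1 - 2)² = (-1)² = 1)
13*G + U/1 = 13*(-1) + 1/1 = -13 + 1*1 = -13 + 1 = -12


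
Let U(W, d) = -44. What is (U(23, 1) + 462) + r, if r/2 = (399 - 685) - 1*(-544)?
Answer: 934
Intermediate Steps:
r = 516 (r = 2*((399 - 685) - 1*(-544)) = 2*(-286 + 544) = 2*258 = 516)
(U(23, 1) + 462) + r = (-44 + 462) + 516 = 418 + 516 = 934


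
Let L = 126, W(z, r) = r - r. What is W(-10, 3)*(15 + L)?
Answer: 0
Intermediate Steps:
W(z, r) = 0
W(-10, 3)*(15 + L) = 0*(15 + 126) = 0*141 = 0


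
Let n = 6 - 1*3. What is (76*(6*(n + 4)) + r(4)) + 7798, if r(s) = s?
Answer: 10994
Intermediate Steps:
n = 3 (n = 6 - 3 = 3)
(76*(6*(n + 4)) + r(4)) + 7798 = (76*(6*(3 + 4)) + 4) + 7798 = (76*(6*7) + 4) + 7798 = (76*42 + 4) + 7798 = (3192 + 4) + 7798 = 3196 + 7798 = 10994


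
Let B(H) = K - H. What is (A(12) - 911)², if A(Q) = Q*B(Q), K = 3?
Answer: 1038361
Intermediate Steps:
B(H) = 3 - H
A(Q) = Q*(3 - Q)
(A(12) - 911)² = (12*(3 - 1*12) - 911)² = (12*(3 - 12) - 911)² = (12*(-9) - 911)² = (-108 - 911)² = (-1019)² = 1038361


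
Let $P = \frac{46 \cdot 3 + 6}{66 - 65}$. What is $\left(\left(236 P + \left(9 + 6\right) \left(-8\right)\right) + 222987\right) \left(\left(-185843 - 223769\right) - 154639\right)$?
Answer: $-144928433601$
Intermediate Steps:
$P = 144$ ($P = \frac{138 + 6}{1} = 144 \cdot 1 = 144$)
$\left(\left(236 P + \left(9 + 6\right) \left(-8\right)\right) + 222987\right) \left(\left(-185843 - 223769\right) - 154639\right) = \left(\left(236 \cdot 144 + \left(9 + 6\right) \left(-8\right)\right) + 222987\right) \left(\left(-185843 - 223769\right) - 154639\right) = \left(\left(33984 + 15 \left(-8\right)\right) + 222987\right) \left(-409612 - 154639\right) = \left(\left(33984 - 120\right) + 222987\right) \left(-564251\right) = \left(33864 + 222987\right) \left(-564251\right) = 256851 \left(-564251\right) = -144928433601$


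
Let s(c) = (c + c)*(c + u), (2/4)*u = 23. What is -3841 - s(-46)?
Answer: -3841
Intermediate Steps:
u = 46 (u = 2*23 = 46)
s(c) = 2*c*(46 + c) (s(c) = (c + c)*(c + 46) = (2*c)*(46 + c) = 2*c*(46 + c))
-3841 - s(-46) = -3841 - 2*(-46)*(46 - 46) = -3841 - 2*(-46)*0 = -3841 - 1*0 = -3841 + 0 = -3841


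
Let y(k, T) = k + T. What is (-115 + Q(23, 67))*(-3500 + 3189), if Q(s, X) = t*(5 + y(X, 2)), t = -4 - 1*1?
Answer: 150835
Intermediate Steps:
t = -5 (t = -4 - 1 = -5)
y(k, T) = T + k
Q(s, X) = -35 - 5*X (Q(s, X) = -5*(5 + (2 + X)) = -5*(7 + X) = -35 - 5*X)
(-115 + Q(23, 67))*(-3500 + 3189) = (-115 + (-35 - 5*67))*(-3500 + 3189) = (-115 + (-35 - 335))*(-311) = (-115 - 370)*(-311) = -485*(-311) = 150835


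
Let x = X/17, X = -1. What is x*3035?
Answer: -3035/17 ≈ -178.53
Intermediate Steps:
x = -1/17 ≈ -0.058824
x*3035 = -1/17*3035 = -3035/17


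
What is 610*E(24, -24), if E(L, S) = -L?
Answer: -14640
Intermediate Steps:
610*E(24, -24) = 610*(-1*24) = 610*(-24) = -14640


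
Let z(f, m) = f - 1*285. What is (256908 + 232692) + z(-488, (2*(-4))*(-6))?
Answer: 488827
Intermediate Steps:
z(f, m) = -285 + f (z(f, m) = f - 285 = -285 + f)
(256908 + 232692) + z(-488, (2*(-4))*(-6)) = (256908 + 232692) + (-285 - 488) = 489600 - 773 = 488827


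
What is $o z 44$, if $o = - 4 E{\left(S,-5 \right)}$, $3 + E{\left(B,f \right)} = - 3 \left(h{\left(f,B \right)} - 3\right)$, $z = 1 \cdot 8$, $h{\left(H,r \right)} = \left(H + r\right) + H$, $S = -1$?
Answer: $-54912$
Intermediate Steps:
$h{\left(H,r \right)} = r + 2 H$
$z = 8$
$E{\left(B,f \right)} = 6 - 6 f - 3 B$ ($E{\left(B,f \right)} = -3 - 3 \left(\left(B + 2 f\right) - 3\right) = -3 - 3 \left(-3 + B + 2 f\right) = -3 - \left(-9 + 3 B + 6 f\right) = 6 - 6 f - 3 B$)
$o = -156$ ($o = - 4 \left(6 - -30 - -3\right) = - 4 \left(6 + 30 + 3\right) = \left(-4\right) 39 = -156$)
$o z 44 = \left(-156\right) 8 \cdot 44 = \left(-1248\right) 44 = -54912$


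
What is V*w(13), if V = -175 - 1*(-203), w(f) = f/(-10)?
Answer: -182/5 ≈ -36.400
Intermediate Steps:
w(f) = -f/10 (w(f) = f*(-⅒) = -f/10)
V = 28 (V = -175 + 203 = 28)
V*w(13) = 28*(-⅒*13) = 28*(-13/10) = -182/5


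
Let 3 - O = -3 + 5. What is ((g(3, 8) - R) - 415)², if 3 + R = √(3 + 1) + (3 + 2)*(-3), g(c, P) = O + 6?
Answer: 153664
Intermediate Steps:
O = 1 (O = 3 - (-3 + 5) = 3 - 1*2 = 3 - 2 = 1)
g(c, P) = 7 (g(c, P) = 1 + 6 = 7)
R = -16 (R = -3 + (√(3 + 1) + (3 + 2)*(-3)) = -3 + (√4 + 5*(-3)) = -3 + (2 - 15) = -3 - 13 = -16)
((g(3, 8) - R) - 415)² = ((7 - 1*(-16)) - 415)² = ((7 + 16) - 415)² = (23 - 415)² = (-392)² = 153664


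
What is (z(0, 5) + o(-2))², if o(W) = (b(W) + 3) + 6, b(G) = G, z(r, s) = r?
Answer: 49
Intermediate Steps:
o(W) = 9 + W (o(W) = (W + 3) + 6 = (3 + W) + 6 = 9 + W)
(z(0, 5) + o(-2))² = (0 + (9 - 2))² = (0 + 7)² = 7² = 49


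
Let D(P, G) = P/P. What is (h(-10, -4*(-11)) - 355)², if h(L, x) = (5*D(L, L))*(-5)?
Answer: 144400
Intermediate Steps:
D(P, G) = 1
h(L, x) = -25 (h(L, x) = (5*1)*(-5) = 5*(-5) = -25)
(h(-10, -4*(-11)) - 355)² = (-25 - 355)² = (-380)² = 144400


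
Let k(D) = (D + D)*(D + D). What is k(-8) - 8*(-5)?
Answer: 296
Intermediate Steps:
k(D) = 4*D**2 (k(D) = (2*D)*(2*D) = 4*D**2)
k(-8) - 8*(-5) = 4*(-8)**2 - 8*(-5) = 4*64 - 8*(-5) = 256 + 40 = 296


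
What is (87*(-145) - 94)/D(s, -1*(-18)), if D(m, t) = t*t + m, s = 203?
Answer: -12709/527 ≈ -24.116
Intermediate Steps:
D(m, t) = m + t**2 (D(m, t) = t**2 + m = m + t**2)
(87*(-145) - 94)/D(s, -1*(-18)) = (87*(-145) - 94)/(203 + (-1*(-18))**2) = (-12615 - 94)/(203 + 18**2) = -12709/(203 + 324) = -12709/527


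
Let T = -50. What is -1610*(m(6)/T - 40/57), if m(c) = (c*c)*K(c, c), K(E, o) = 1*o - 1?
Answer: 394772/57 ≈ 6925.8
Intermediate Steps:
K(E, o) = -1 + o (K(E, o) = o - 1 = -1 + o)
m(c) = c²*(-1 + c) (m(c) = (c*c)*(-1 + c) = c²*(-1 + c))
-1610*(m(6)/T - 40/57) = -1610*((6²*(-1 + 6))/(-50) - 40/57) = -1610*((36*5)*(-1/50) - 40*1/57) = -1610*(180*(-1/50) - 40/57) = -1610*(-18/5 - 40/57) = -1610*(-1226/285) = 394772/57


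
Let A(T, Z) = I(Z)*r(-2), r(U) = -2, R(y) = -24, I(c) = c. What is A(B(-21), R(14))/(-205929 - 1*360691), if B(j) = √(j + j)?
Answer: -12/141655 ≈ -8.4713e-5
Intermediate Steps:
B(j) = √2*√j (B(j) = √(2*j) = √2*√j)
A(T, Z) = -2*Z (A(T, Z) = Z*(-2) = -2*Z)
A(B(-21), R(14))/(-205929 - 1*360691) = (-2*(-24))/(-205929 - 1*360691) = 48/(-205929 - 360691) = 48/(-566620) = 48*(-1/566620) = -12/141655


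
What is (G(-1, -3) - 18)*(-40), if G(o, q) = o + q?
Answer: 880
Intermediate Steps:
(G(-1, -3) - 18)*(-40) = ((-1 - 3) - 18)*(-40) = (-4 - 18)*(-40) = -22*(-40) = 880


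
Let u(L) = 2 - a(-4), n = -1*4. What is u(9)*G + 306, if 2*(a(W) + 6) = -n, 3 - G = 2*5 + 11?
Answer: 198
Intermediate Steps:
G = -18 (G = 3 - (2*5 + 11) = 3 - (10 + 11) = 3 - 1*21 = 3 - 21 = -18)
n = -4
a(W) = -4 (a(W) = -6 + (-1*(-4))/2 = -6 + (½)*4 = -6 + 2 = -4)
u(L) = 6 (u(L) = 2 - 1*(-4) = 2 + 4 = 6)
u(9)*G + 306 = 6*(-18) + 306 = -108 + 306 = 198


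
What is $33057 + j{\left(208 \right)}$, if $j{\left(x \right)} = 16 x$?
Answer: $36385$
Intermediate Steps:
$33057 + j{\left(208 \right)} = 33057 + 16 \cdot 208 = 33057 + 3328 = 36385$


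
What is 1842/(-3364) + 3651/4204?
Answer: 1134549/3535564 ≈ 0.32090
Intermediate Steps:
1842/(-3364) + 3651/4204 = 1842*(-1/3364) + 3651*(1/4204) = -921/1682 + 3651/4204 = 1134549/3535564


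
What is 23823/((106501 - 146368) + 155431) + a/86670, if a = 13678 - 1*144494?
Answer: -6526440407/5007965940 ≈ -1.3032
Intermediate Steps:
a = -130816 (a = 13678 - 144494 = -130816)
23823/((106501 - 146368) + 155431) + a/86670 = 23823/((106501 - 146368) + 155431) - 130816/86670 = 23823/(-39867 + 155431) - 130816*1/86670 = 23823/115564 - 65408/43335 = -6526440407/5007965940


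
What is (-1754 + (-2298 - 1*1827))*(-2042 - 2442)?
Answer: 26361436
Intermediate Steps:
(-1754 + (-2298 - 1*1827))*(-2042 - 2442) = (-1754 + (-2298 - 1827))*(-4484) = (-1754 - 4125)*(-4484) = -5879*(-4484) = 26361436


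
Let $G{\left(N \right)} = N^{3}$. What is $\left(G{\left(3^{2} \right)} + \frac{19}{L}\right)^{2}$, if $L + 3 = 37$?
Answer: $\frac{615288025}{1156} \approx 5.3226 \cdot 10^{5}$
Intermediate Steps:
$L = 34$ ($L = -3 + 37 = 34$)
$\left(G{\left(3^{2} \right)} + \frac{19}{L}\right)^{2} = \left(\left(3^{2}\right)^{3} + \frac{19}{34}\right)^{2} = \left(9^{3} + 19 \cdot \frac{1}{34}\right)^{2} = \left(729 + \frac{19}{34}\right)^{2} = \left(\frac{24805}{34}\right)^{2} = \frac{615288025}{1156}$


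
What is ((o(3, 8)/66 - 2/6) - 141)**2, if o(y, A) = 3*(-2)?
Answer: 21780889/1089 ≈ 20001.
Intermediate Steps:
o(y, A) = -6
((o(3, 8)/66 - 2/6) - 141)**2 = ((-6/66 - 2/6) - 141)**2 = ((-6*1/66 - 2*1/6) - 141)**2 = ((-1/11 - 1/3) - 141)**2 = (-14/33 - 141)**2 = (-4667/33)**2 = 21780889/1089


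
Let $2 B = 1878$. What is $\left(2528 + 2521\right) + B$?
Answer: $5988$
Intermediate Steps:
$B = 939$ ($B = \frac{1}{2} \cdot 1878 = 939$)
$\left(2528 + 2521\right) + B = \left(2528 + 2521\right) + 939 = 5049 + 939 = 5988$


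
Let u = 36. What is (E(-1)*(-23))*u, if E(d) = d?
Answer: 828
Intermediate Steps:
(E(-1)*(-23))*u = -1*(-23)*36 = 23*36 = 828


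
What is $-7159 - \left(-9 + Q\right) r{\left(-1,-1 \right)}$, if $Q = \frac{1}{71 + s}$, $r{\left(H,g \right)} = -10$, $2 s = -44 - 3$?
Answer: $- \frac{137727}{19} \approx -7248.8$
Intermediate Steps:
$s = - \frac{47}{2}$ ($s = \frac{-44 - 3}{2} = \frac{1}{2} \left(-47\right) = - \frac{47}{2} \approx -23.5$)
$Q = \frac{2}{95}$ ($Q = \frac{1}{71 - \frac{47}{2}} = \frac{1}{\frac{95}{2}} = \frac{2}{95} \approx 0.021053$)
$-7159 - \left(-9 + Q\right) r{\left(-1,-1 \right)} = -7159 - \left(-9 + \frac{2}{95}\right) \left(-10\right) = -7159 - \left(- \frac{853}{95}\right) \left(-10\right) = -7159 - \frac{1706}{19} = - \frac{137727}{19}$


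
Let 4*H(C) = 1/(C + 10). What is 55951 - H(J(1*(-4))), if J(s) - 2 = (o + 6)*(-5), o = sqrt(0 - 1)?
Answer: 39053807/698 - 5*I/1396 ≈ 55951.0 - 0.0035817*I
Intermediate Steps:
o = I (o = sqrt(-1) = I ≈ 1.0*I)
J(s) = -28 - 5*I (J(s) = 2 + (I + 6)*(-5) = 2 + (6 + I)*(-5) = 2 + (-30 - 5*I) = -28 - 5*I)
H(C) = 1/(4*(10 + C)) (H(C) = 1/(4*(C + 10)) = 1/(4*(10 + C)))
55951 - H(J(1*(-4))) = 55951 - 1/(4*(10 + (-28 - 5*I))) = 55951 - 1/(4*(-18 - 5*I)) = 55951 - (-18 + 5*I)/349/4 = 55951 - (-18 + 5*I)/1396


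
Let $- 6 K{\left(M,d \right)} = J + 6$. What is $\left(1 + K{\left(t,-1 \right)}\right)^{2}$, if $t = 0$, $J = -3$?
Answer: $\frac{1}{4} \approx 0.25$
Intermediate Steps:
$K{\left(M,d \right)} = - \frac{1}{2}$ ($K{\left(M,d \right)} = - \frac{-3 + 6}{6} = \left(- \frac{1}{6}\right) 3 = - \frac{1}{2}$)
$\left(1 + K{\left(t,-1 \right)}\right)^{2} = \left(1 - \frac{1}{2}\right)^{2} = \left(\frac{1}{2}\right)^{2} = \frac{1}{4}$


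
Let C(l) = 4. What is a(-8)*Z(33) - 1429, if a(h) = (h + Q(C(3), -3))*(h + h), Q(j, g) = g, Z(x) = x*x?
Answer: 190235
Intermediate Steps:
Z(x) = x²
a(h) = 2*h*(-3 + h) (a(h) = (h - 3)*(h + h) = (-3 + h)*(2*h) = 2*h*(-3 + h))
a(-8)*Z(33) - 1429 = (2*(-8)*(-3 - 8))*33² - 1429 = (2*(-8)*(-11))*1089 - 1429 = 176*1089 - 1429 = 191664 - 1429 = 190235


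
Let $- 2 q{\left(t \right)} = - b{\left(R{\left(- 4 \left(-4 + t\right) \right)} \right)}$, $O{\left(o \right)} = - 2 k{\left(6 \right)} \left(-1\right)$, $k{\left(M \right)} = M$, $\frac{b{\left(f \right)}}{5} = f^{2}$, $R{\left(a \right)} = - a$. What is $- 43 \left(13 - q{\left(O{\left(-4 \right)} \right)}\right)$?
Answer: $109521$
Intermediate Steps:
$b{\left(f \right)} = 5 f^{2}$
$O{\left(o \right)} = 12$ ($O{\left(o \right)} = \left(-2\right) 6 \left(-1\right) = \left(-12\right) \left(-1\right) = 12$)
$q{\left(t \right)} = \frac{5 \left(-16 + 4 t\right)^{2}}{2}$ ($q{\left(t \right)} = - \frac{\left(-1\right) 5 \left(- \left(-4\right) \left(-4 + t\right)\right)^{2}}{2} = - \frac{\left(-1\right) 5 \left(- (16 - 4 t)\right)^{2}}{2} = - \frac{\left(-1\right) 5 \left(-16 + 4 t\right)^{2}}{2} = - \frac{\left(-5\right) \left(-16 + 4 t\right)^{2}}{2} = \frac{5 \left(-16 + 4 t\right)^{2}}{2}$)
$- 43 \left(13 - q{\left(O{\left(-4 \right)} \right)}\right) = - 43 \left(13 - 40 \left(-4 + 12\right)^{2}\right) = - 43 \left(13 - 40 \cdot 8^{2}\right) = - 43 \left(13 - 40 \cdot 64\right) = - 43 \left(13 - 2560\right) = \left(-43\right) \left(-2547\right) = 109521$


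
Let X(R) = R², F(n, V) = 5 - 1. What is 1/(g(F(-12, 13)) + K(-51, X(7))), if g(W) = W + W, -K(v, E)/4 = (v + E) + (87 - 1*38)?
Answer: -1/180 ≈ -0.0055556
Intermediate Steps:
F(n, V) = 4
K(v, E) = -196 - 4*E - 4*v (K(v, E) = -4*((v + E) + (87 - 1*38)) = -4*((E + v) + (87 - 38)) = -4*((E + v) + 49) = -4*(49 + E + v) = -196 - 4*E - 4*v)
g(W) = 2*W
1/(g(F(-12, 13)) + K(-51, X(7))) = 1/(2*4 + (-196 - 4*7² - 4*(-51))) = 1/(8 + (-196 - 4*49 + 204)) = 1/(8 + (-196 - 196 + 204)) = 1/(8 - 188) = 1/(-180) = -1/180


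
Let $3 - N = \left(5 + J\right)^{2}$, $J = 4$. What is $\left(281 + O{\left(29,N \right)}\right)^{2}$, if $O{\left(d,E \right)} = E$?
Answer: $41209$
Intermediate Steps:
$N = -78$ ($N = 3 - \left(5 + 4\right)^{2} = 3 - 9^{2} = 3 - 81 = -78$)
$\left(281 + O{\left(29,N \right)}\right)^{2} = \left(281 - 78\right)^{2} = 203^{2} = 41209$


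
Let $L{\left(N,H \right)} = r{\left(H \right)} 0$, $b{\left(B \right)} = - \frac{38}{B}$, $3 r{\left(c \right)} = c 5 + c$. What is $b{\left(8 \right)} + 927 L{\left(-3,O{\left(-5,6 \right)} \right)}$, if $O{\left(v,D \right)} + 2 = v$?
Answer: $- \frac{19}{4} \approx -4.75$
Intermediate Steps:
$O{\left(v,D \right)} = -2 + v$
$r{\left(c \right)} = 2 c$ ($r{\left(c \right)} = \frac{c 5 + c}{3} = \frac{5 c + c}{3} = \frac{6 c}{3} = 2 c$)
$L{\left(N,H \right)} = 0$ ($L{\left(N,H \right)} = 2 H 0 = 0$)
$b{\left(8 \right)} + 927 L{\left(-3,O{\left(-5,6 \right)} \right)} = - \frac{38}{8} + 927 \cdot 0 = \left(-38\right) \frac{1}{8} + 0 = - \frac{19}{4} + 0 = - \frac{19}{4}$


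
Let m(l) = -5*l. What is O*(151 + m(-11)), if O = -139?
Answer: -28634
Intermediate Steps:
O*(151 + m(-11)) = -139*(151 - 5*(-11)) = -139*(151 + 55) = -139*206 = -28634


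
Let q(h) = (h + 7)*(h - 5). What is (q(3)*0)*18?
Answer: 0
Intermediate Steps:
q(h) = (-5 + h)*(7 + h) (q(h) = (7 + h)*(-5 + h) = (-5 + h)*(7 + h))
(q(3)*0)*18 = ((-35 + 3² + 2*3)*0)*18 = ((-35 + 9 + 6)*0)*18 = -20*0*18 = 0*18 = 0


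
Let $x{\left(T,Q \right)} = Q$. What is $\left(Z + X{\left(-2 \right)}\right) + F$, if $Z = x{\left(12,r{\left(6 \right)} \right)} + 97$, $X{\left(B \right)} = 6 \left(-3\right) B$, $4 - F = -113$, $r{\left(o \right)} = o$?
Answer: $256$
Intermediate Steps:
$F = 117$ ($F = 4 - -113 = 4 + 113 = 117$)
$X{\left(B \right)} = - 18 B$
$Z = 103$ ($Z = 6 + 97 = 103$)
$\left(Z + X{\left(-2 \right)}\right) + F = \left(103 - -36\right) + 117 = \left(103 + 36\right) + 117 = 139 + 117 = 256$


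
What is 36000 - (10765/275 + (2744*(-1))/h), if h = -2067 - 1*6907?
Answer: 1267789147/35255 ≈ 35961.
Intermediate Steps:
h = -8974 (h = -2067 - 6907 = -8974)
36000 - (10765/275 + (2744*(-1))/h) = 36000 - (10765/275 + (2744*(-1))/(-8974)) = 36000 - (10765*(1/275) - 2744*(-1/8974)) = 36000 - (2153/55 + 196/641) = 36000 - 1*1390853/35255 = 36000 - 1390853/35255 = 1267789147/35255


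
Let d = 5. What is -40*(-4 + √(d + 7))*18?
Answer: 2880 - 1440*√3 ≈ 385.85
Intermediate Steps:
-40*(-4 + √(d + 7))*18 = -40*(-4 + √(5 + 7))*18 = -40*(-4 + √12)*18 = -40*(-4 + 2*√3)*18 = (160 - 80*√3)*18 = 2880 - 1440*√3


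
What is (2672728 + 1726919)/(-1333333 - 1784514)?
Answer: -4399647/3117847 ≈ -1.4111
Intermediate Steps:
(2672728 + 1726919)/(-1333333 - 1784514) = 4399647/(-3117847) = 4399647*(-1/3117847) = -4399647/3117847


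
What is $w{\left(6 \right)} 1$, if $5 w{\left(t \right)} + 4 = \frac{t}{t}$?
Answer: $- \frac{3}{5} \approx -0.6$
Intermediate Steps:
$w{\left(t \right)} = - \frac{3}{5}$ ($w{\left(t \right)} = - \frac{4}{5} + \frac{t \frac{1}{t}}{5} = - \frac{4}{5} + \frac{1}{5} \cdot 1 = - \frac{4}{5} + \frac{1}{5} = - \frac{3}{5}$)
$w{\left(6 \right)} 1 = \left(- \frac{3}{5}\right) 1 = - \frac{3}{5}$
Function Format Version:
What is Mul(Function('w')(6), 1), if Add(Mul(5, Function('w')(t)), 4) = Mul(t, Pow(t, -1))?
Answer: Rational(-3, 5) ≈ -0.60000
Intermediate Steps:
Function('w')(t) = Rational(-3, 5) (Function('w')(t) = Add(Rational(-4, 5), Mul(Rational(1, 5), Mul(t, Pow(t, -1)))) = Add(Rational(-4, 5), Mul(Rational(1, 5), 1)) = Add(Rational(-4, 5), Rational(1, 5)) = Rational(-3, 5))
Mul(Function('w')(6), 1) = Mul(Rational(-3, 5), 1) = Rational(-3, 5)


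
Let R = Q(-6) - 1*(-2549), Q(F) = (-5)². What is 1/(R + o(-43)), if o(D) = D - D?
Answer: 1/2574 ≈ 0.00038850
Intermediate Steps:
Q(F) = 25
R = 2574 (R = 25 - 1*(-2549) = 25 + 2549 = 2574)
o(D) = 0
1/(R + o(-43)) = 1/(2574 + 0) = 1/2574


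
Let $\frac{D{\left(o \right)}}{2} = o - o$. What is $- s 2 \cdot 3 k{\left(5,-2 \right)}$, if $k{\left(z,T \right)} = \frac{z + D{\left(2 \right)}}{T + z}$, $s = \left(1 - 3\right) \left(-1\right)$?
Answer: $-20$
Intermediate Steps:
$D{\left(o \right)} = 0$ ($D{\left(o \right)} = 2 \left(o - o\right) = 2 \cdot 0 = 0$)
$s = 2$ ($s = \left(-2\right) \left(-1\right) = 2$)
$k{\left(z,T \right)} = \frac{z}{T + z}$ ($k{\left(z,T \right)} = \frac{z + 0}{T + z} = \frac{z}{T + z}$)
$- s 2 \cdot 3 k{\left(5,-2 \right)} = - 2 \cdot 2 \cdot 3 \frac{5}{-2 + 5} = - 2 \cdot 6 \cdot \frac{5}{3} = - 12 \cdot 5 \cdot \frac{1}{3} = - \frac{12 \cdot 5}{3} = \left(-1\right) 20 = -20$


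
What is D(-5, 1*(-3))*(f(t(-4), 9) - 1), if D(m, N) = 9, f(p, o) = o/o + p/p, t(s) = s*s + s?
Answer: 9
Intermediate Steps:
t(s) = s + s² (t(s) = s² + s = s + s²)
f(p, o) = 2 (f(p, o) = 1 + 1 = 2)
D(-5, 1*(-3))*(f(t(-4), 9) - 1) = 9*(2 - 1) = 9*1 = 9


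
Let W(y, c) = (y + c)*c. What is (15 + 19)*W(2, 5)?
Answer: 1190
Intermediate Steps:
W(y, c) = c*(c + y) (W(y, c) = (c + y)*c = c*(c + y))
(15 + 19)*W(2, 5) = (15 + 19)*(5*(5 + 2)) = 34*(5*7) = 34*35 = 1190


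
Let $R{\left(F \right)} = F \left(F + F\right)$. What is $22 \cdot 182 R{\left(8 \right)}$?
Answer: $512512$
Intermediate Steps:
$R{\left(F \right)} = 2 F^{2}$ ($R{\left(F \right)} = F 2 F = 2 F^{2}$)
$22 \cdot 182 R{\left(8 \right)} = 22 \cdot 182 \cdot 2 \cdot 8^{2} = 4004 \cdot 2 \cdot 64 = 4004 \cdot 128 = 512512$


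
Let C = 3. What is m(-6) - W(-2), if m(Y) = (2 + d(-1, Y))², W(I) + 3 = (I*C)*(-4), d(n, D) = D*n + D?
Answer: -17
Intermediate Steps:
d(n, D) = D + D*n
W(I) = -3 - 12*I (W(I) = -3 + (I*3)*(-4) = -3 + (3*I)*(-4) = -3 - 12*I)
m(Y) = 4 (m(Y) = (2 + Y*(1 - 1))² = (2 + Y*0)² = (2 + 0)² = 2² = 4)
m(-6) - W(-2) = 4 - (-3 - 12*(-2)) = 4 - (-3 + 24) = 4 - 1*21 = 4 - 21 = -17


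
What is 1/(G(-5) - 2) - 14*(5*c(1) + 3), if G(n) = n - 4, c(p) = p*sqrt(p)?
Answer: -1233/11 ≈ -112.09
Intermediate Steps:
c(p) = p**(3/2)
G(n) = -4 + n
1/(G(-5) - 2) - 14*(5*c(1) + 3) = 1/((-4 - 5) - 2) - 14*(5*1**(3/2) + 3) = 1/(-9 - 2) - 14*(5*1 + 3) = 1/(-11) - 14*(5 + 3) = -1/11 - 14*8 = -1/11 - 112 = -1233/11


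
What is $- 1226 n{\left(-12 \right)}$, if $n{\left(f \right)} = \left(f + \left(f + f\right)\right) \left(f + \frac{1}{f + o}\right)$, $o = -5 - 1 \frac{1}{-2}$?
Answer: $- \frac{5855376}{11} \approx -5.3231 \cdot 10^{5}$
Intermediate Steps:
$o = - \frac{9}{2}$ ($o = -5 - 1 \left(- \frac{1}{2}\right) = -5 - - \frac{1}{2} = -5 + \frac{1}{2} = - \frac{9}{2} \approx -4.5$)
$n{\left(f \right)} = 3 f \left(f + \frac{1}{- \frac{9}{2} + f}\right)$ ($n{\left(f \right)} = \left(f + \left(f + f\right)\right) \left(f + \frac{1}{f - \frac{9}{2}}\right) = \left(f + 2 f\right) \left(f + \frac{1}{- \frac{9}{2} + f}\right) = 3 f \left(f + \frac{1}{- \frac{9}{2} + f}\right)$)
$- 1226 n{\left(-12 \right)} = - 1226 \cdot 3 \left(-12\right) \frac{1}{-9 + 2 \left(-12\right)} \left(2 - -108 + 2 \left(-12\right)^{2}\right) = - 1226 \cdot 3 \left(-12\right) \frac{1}{-9 - 24} \left(2 + 108 + 2 \cdot 144\right) = - 1226 \cdot 3 \left(-12\right) \frac{1}{-33} \left(2 + 108 + 288\right) = - 1226 \cdot 3 \left(-12\right) \left(- \frac{1}{33}\right) 398 = \left(-1226\right) \frac{4776}{11} = - \frac{5855376}{11}$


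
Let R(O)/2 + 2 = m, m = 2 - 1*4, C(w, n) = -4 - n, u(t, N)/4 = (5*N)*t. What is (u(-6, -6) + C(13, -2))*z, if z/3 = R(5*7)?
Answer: -17232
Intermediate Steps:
u(t, N) = 20*N*t (u(t, N) = 4*((5*N)*t) = 4*(5*N*t) = 20*N*t)
m = -2 (m = 2 - 4 = -2)
R(O) = -8 (R(O) = -4 + 2*(-2) = -4 - 4 = -8)
z = -24 (z = 3*(-8) = -24)
(u(-6, -6) + C(13, -2))*z = (20*(-6)*(-6) + (-4 - 1*(-2)))*(-24) = (720 + (-4 + 2))*(-24) = (720 - 2)*(-24) = 718*(-24) = -17232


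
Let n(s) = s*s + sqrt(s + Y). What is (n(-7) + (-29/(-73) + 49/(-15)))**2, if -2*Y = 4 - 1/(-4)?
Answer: 20324976527/9592200 + 50513*I*sqrt(146)/2190 ≈ 2118.9 + 278.7*I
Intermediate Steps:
Y = -17/8 (Y = -(4 - 1/(-4))/2 = -(4 - 1*(-1/4))/2 = -(4 + 1/4)/2 = -1/2*17/4 = -17/8 ≈ -2.1250)
n(s) = s**2 + sqrt(-17/8 + s) (n(s) = s*s + sqrt(s - 17/8) = s**2 + sqrt(-17/8 + s))
(n(-7) + (-29/(-73) + 49/(-15)))**2 = (((-7)**2 + sqrt(-34 + 16*(-7))/4) + (-29/(-73) + 49/(-15)))**2 = ((49 + sqrt(-34 - 112)/4) + (-29*(-1/73) + 49*(-1/15)))**2 = ((49 + sqrt(-146)/4) + (29/73 - 49/15))**2 = ((49 + (I*sqrt(146))/4) - 3142/1095)**2 = ((49 + I*sqrt(146)/4) - 3142/1095)**2 = (50513/1095 + I*sqrt(146)/4)**2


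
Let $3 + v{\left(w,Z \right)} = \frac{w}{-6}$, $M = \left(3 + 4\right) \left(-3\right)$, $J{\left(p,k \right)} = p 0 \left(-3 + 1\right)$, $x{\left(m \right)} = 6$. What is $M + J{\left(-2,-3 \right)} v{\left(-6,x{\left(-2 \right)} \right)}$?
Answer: $-21$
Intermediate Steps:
$J{\left(p,k \right)} = 0$ ($J{\left(p,k \right)} = 0 \left(-2\right) = 0$)
$M = -21$ ($M = 7 \left(-3\right) = -21$)
$v{\left(w,Z \right)} = -3 - \frac{w}{6}$ ($v{\left(w,Z \right)} = -3 + \frac{w}{-6} = -3 + w \left(- \frac{1}{6}\right) = -3 - \frac{w}{6}$)
$M + J{\left(-2,-3 \right)} v{\left(-6,x{\left(-2 \right)} \right)} = -21 + 0 \left(-3 - -1\right) = -21 + 0 \left(-3 + 1\right) = -21 + 0 \left(-2\right) = -21 + 0 = -21$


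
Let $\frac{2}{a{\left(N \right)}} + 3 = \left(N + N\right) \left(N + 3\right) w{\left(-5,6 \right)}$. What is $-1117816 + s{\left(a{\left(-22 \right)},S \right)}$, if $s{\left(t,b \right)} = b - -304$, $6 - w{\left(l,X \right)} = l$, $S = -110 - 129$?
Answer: $-1117751$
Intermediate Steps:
$S = -239$ ($S = -110 - 129 = -239$)
$w{\left(l,X \right)} = 6 - l$
$a{\left(N \right)} = \frac{2}{-3 + 22 N \left(3 + N\right)}$ ($a{\left(N \right)} = \frac{2}{-3 + \left(N + N\right) \left(N + 3\right) \left(6 - -5\right)} = \frac{2}{-3 + 2 N \left(3 + N\right) \left(6 + 5\right)} = \frac{2}{-3 + 2 N \left(3 + N\right) 11} = \frac{2}{-3 + 22 N \left(3 + N\right)}$)
$s{\left(t,b \right)} = 304 + b$ ($s{\left(t,b \right)} = b + 304 = 304 + b$)
$-1117816 + s{\left(a{\left(-22 \right)},S \right)} = -1117816 + \left(304 - 239\right) = -1117816 + 65 = -1117751$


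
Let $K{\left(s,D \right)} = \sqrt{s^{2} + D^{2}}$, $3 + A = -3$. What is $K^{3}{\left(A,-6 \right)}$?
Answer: $432 \sqrt{2} \approx 610.94$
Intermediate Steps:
$A = -6$ ($A = -3 - 3 = -6$)
$K{\left(s,D \right)} = \sqrt{D^{2} + s^{2}}$
$K^{3}{\left(A,-6 \right)} = \left(\sqrt{\left(-6\right)^{2} + \left(-6\right)^{2}}\right)^{3} = \left(\sqrt{36 + 36}\right)^{3} = \left(\sqrt{72}\right)^{3} = \left(6 \sqrt{2}\right)^{3} = 432 \sqrt{2}$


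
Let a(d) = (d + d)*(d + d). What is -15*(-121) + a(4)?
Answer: 1879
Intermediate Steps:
a(d) = 4*d² (a(d) = (2*d)*(2*d) = 4*d²)
-15*(-121) + a(4) = -15*(-121) + 4*4² = 1815 + 4*16 = 1815 + 64 = 1879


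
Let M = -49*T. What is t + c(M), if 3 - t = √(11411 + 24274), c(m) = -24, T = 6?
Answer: -21 - 3*√3965 ≈ -209.90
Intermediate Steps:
M = -294 (M = -49*6 = -294)
t = 3 - 3*√3965 (t = 3 - √(11411 + 24274) = 3 - √35685 = 3 - 3*√3965 ≈ -185.90)
t + c(M) = (3 - 3*√3965) - 24 = -21 - 3*√3965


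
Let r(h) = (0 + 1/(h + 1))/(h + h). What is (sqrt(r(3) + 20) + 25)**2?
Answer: (300 + sqrt(2886))**2/144 ≈ 868.88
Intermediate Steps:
r(h) = 1/(2*h*(1 + h)) (r(h) = (0 + 1/(1 + h))/((2*h)) = (1/(2*h))/(1 + h) = 1/(2*h*(1 + h)))
(sqrt(r(3) + 20) + 25)**2 = (sqrt((1/2)/(3*(1 + 3)) + 20) + 25)**2 = (sqrt((1/2)*(1/3)/4 + 20) + 25)**2 = (sqrt((1/2)*(1/3)*(1/4) + 20) + 25)**2 = (sqrt(1/24 + 20) + 25)**2 = (sqrt(481/24) + 25)**2 = (sqrt(2886)/12 + 25)**2 = (25 + sqrt(2886)/12)**2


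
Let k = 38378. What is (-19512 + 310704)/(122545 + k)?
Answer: 97064/53641 ≈ 1.8095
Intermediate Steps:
(-19512 + 310704)/(122545 + k) = (-19512 + 310704)/(122545 + 38378) = 291192/160923 = 291192*(1/160923) = 97064/53641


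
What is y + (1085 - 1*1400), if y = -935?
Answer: -1250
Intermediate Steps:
y + (1085 - 1*1400) = -935 + (1085 - 1*1400) = -935 + (1085 - 1400) = -935 - 315 = -1250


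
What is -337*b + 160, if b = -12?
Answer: 4204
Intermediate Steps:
-337*b + 160 = -337*(-12) + 160 = 4044 + 160 = 4204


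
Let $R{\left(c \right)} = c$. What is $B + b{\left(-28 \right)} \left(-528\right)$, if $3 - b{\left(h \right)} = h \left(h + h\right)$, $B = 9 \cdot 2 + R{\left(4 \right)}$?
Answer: $826342$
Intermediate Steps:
$B = 22$ ($B = 9 \cdot 2 + 4 = 18 + 4 = 22$)
$b{\left(h \right)} = 3 - 2 h^{2}$ ($b{\left(h \right)} = 3 - h \left(h + h\right) = 3 - h 2 h = 3 - 2 h^{2}$)
$B + b{\left(-28 \right)} \left(-528\right) = 22 + \left(3 - 2 \left(-28\right)^{2}\right) \left(-528\right) = 22 + \left(3 - 1568\right) \left(-528\right) = 22 - -826320 = 22 + 826320 = 826342$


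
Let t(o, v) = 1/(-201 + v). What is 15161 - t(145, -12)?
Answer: 3229294/213 ≈ 15161.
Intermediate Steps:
15161 - t(145, -12) = 15161 - 1/(-201 - 12) = 15161 - 1/(-213) = 15161 - 1*(-1/213) = 15161 + 1/213 = 3229294/213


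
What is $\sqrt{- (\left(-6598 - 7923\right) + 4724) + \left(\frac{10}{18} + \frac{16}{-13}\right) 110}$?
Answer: $\frac{\sqrt{14788267}}{39} \approx 98.604$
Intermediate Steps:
$\sqrt{- (\left(-6598 - 7923\right) + 4724) + \left(\frac{10}{18} + \frac{16}{-13}\right) 110} = \sqrt{- (-14521 + 4724) + \left(10 \cdot \frac{1}{18} + 16 \left(- \frac{1}{13}\right)\right) 110} = \sqrt{\left(-1\right) \left(-9797\right) + \left(\frac{5}{9} - \frac{16}{13}\right) 110} = \sqrt{9797 - \frac{8690}{117}} = \sqrt{\frac{1137559}{117}} = \frac{\sqrt{14788267}}{39}$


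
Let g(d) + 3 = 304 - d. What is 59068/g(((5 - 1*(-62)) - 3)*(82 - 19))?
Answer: -59068/3731 ≈ -15.832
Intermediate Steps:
g(d) = 301 - d (g(d) = -3 + (304 - d) = 301 - d)
59068/g(((5 - 1*(-62)) - 3)*(82 - 19)) = 59068/(301 - ((5 - 1*(-62)) - 3)*(82 - 19)) = 59068/(301 - ((5 + 62) - 3)*63) = 59068/(301 - (67 - 3)*63) = 59068/(301 - 64*63) = 59068/(301 - 1*4032) = 59068/(301 - 4032) = 59068/(-3731) = 59068*(-1/3731) = -59068/3731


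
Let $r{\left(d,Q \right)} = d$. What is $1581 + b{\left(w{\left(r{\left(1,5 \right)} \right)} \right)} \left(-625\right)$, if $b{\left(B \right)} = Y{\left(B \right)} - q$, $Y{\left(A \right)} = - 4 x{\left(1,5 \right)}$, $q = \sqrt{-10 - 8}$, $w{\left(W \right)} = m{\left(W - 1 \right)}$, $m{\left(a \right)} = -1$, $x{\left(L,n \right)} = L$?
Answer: $4081 + 1875 i \sqrt{2} \approx 4081.0 + 2651.7 i$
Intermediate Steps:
$w{\left(W \right)} = -1$
$q = 3 i \sqrt{2}$ ($q = \sqrt{-18} = 3 i \sqrt{2} \approx 4.2426 i$)
$Y{\left(A \right)} = -4$ ($Y{\left(A \right)} = \left(-4\right) 1 = -4$)
$b{\left(B \right)} = -4 - 3 i \sqrt{2}$
$1581 + b{\left(w{\left(r{\left(1,5 \right)} \right)} \right)} \left(-625\right) = 1581 + \left(-4 - 3 i \sqrt{2}\right) \left(-625\right) = 1581 + \left(2500 + 1875 i \sqrt{2}\right) = 4081 + 1875 i \sqrt{2}$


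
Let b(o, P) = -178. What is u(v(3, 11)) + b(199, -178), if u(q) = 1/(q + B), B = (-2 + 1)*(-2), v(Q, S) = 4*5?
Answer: -3915/22 ≈ -177.95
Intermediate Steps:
v(Q, S) = 20
B = 2 (B = -1*(-2) = 2)
u(q) = 1/(2 + q) (u(q) = 1/(q + 2) = 1/(2 + q))
u(v(3, 11)) + b(199, -178) = 1/(2 + 20) - 178 = 1/22 - 178 = -3915/22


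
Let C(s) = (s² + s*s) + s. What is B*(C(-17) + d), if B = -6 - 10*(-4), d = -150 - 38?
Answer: 12682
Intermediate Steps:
C(s) = s + 2*s² (C(s) = (s² + s²) + s = 2*s² + s = s + 2*s²)
d = -188
B = 34 (B = -6 + 40 = 34)
B*(C(-17) + d) = 34*(-17*(1 + 2*(-17)) - 188) = 34*(-17*(1 - 34) - 188) = 34*(-17*(-33) - 188) = 34*(561 - 188) = 34*373 = 12682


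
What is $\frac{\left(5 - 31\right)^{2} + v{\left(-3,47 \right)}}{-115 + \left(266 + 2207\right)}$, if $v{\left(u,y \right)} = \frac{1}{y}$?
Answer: $\frac{10591}{36942} \approx 0.28669$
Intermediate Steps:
$\frac{\left(5 - 31\right)^{2} + v{\left(-3,47 \right)}}{-115 + \left(266 + 2207\right)} = \frac{\left(5 - 31\right)^{2} + \frac{1}{47}}{-115 + \left(266 + 2207\right)} = \frac{\left(-26\right)^{2} + \frac{1}{47}}{-115 + 2473} = \frac{676 + \frac{1}{47}}{2358} = \frac{31773}{47} \cdot \frac{1}{2358} = \frac{10591}{36942}$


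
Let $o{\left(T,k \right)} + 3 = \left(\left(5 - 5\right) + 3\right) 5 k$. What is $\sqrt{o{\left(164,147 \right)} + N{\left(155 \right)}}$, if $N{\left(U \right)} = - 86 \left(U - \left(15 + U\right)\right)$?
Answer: $6 \sqrt{97} \approx 59.093$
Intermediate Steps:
$N{\left(U \right)} = 1290$ ($N{\left(U \right)} = \left(-86\right) \left(-15\right) = 1290$)
$o{\left(T,k \right)} = -3 + 15 k$ ($o{\left(T,k \right)} = -3 + \left(\left(5 - 5\right) + 3\right) 5 k = -3 + \left(0 + 3\right) 5 k = -3 + 3 \cdot 5 k = -3 + 15 k$)
$\sqrt{o{\left(164,147 \right)} + N{\left(155 \right)}} = \sqrt{\left(-3 + 15 \cdot 147\right) + 1290} = \sqrt{\left(-3 + 2205\right) + 1290} = \sqrt{2202 + 1290} = \sqrt{3492} = 6 \sqrt{97}$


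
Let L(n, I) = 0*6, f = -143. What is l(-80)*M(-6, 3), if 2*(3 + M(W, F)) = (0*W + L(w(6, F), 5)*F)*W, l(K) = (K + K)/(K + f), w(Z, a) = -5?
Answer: -480/223 ≈ -2.1525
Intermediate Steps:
L(n, I) = 0
l(K) = 2*K/(-143 + K) (l(K) = (K + K)/(K - 143) = (2*K)/(-143 + K) = 2*K/(-143 + K))
M(W, F) = -3 (M(W, F) = -3 + ((0*W + 0*F)*W)/2 = -3 + ((0 + 0)*W)/2 = -3 + (0*W)/2 = -3 + (½)*0 = -3 + 0 = -3)
l(-80)*M(-6, 3) = (2*(-80)/(-143 - 80))*(-3) = (2*(-80)/(-223))*(-3) = (2*(-80)*(-1/223))*(-3) = (160/223)*(-3) = -480/223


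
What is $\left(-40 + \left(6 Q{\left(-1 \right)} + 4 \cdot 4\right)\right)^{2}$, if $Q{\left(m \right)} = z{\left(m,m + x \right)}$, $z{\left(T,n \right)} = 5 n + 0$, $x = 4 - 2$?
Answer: $36$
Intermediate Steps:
$x = 2$
$z{\left(T,n \right)} = 5 n$
$Q{\left(m \right)} = 10 + 5 m$ ($Q{\left(m \right)} = 5 \left(m + 2\right) = 5 \left(2 + m\right) = 10 + 5 m$)
$\left(-40 + \left(6 Q{\left(-1 \right)} + 4 \cdot 4\right)\right)^{2} = \left(-40 + \left(6 \left(10 + 5 \left(-1\right)\right) + 4 \cdot 4\right)\right)^{2} = \left(-40 + \left(6 \left(10 - 5\right) + 16\right)\right)^{2} = \left(-40 + \left(6 \cdot 5 + 16\right)\right)^{2} = \left(-40 + \left(30 + 16\right)\right)^{2} = \left(-40 + 46\right)^{2} = 6^{2} = 36$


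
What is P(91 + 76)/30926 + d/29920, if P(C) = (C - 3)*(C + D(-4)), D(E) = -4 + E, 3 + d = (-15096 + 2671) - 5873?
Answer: 107108597/462652960 ≈ 0.23151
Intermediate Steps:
d = -18301 (d = -3 + ((-15096 + 2671) - 5873) = -3 + (-12425 - 5873) = -3 - 18298 = -18301)
P(C) = (-8 + C)*(-3 + C) (P(C) = (C - 3)*(C + (-4 - 4)) = (-3 + C)*(C - 8) = (-3 + C)*(-8 + C) = (-8 + C)*(-3 + C))
P(91 + 76)/30926 + d/29920 = (24 + (91 + 76)² - 11*(91 + 76))/30926 - 18301/29920 = (24 + 167² - 11*167)*(1/30926) - 18301*1/29920 = (24 + 27889 - 1837)*(1/30926) - 18301/29920 = 26076*(1/30926) - 18301/29920 = 13038/15463 - 18301/29920 = 107108597/462652960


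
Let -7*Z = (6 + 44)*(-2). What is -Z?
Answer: -100/7 ≈ -14.286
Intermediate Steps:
Z = 100/7 (Z = -(6 + 44)*(-2)/7 = -50*(-2)/7 = -⅐*(-100) = 100/7 ≈ 14.286)
-Z = -1*100/7 = -100/7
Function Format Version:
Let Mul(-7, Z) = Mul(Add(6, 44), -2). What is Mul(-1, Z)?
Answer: Rational(-100, 7) ≈ -14.286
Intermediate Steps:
Z = Rational(100, 7) (Z = Mul(Rational(-1, 7), Mul(Add(6, 44), -2)) = Mul(Rational(-1, 7), Mul(50, -2)) = Mul(Rational(-1, 7), -100) = Rational(100, 7) ≈ 14.286)
Mul(-1, Z) = Mul(-1, Rational(100, 7)) = Rational(-100, 7)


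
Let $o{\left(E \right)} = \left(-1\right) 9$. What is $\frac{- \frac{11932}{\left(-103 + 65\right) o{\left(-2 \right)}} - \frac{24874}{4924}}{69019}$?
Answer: $- \frac{885001}{1529323002} \approx -0.00057869$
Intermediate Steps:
$o{\left(E \right)} = -9$
$\frac{- \frac{11932}{\left(-103 + 65\right) o{\left(-2 \right)}} - \frac{24874}{4924}}{69019} = \frac{- \frac{11932}{\left(-103 + 65\right) \left(-9\right)} - \frac{24874}{4924}}{69019} = \left(- \frac{11932}{\left(-38\right) \left(-9\right)} - \frac{12437}{2462}\right) \frac{1}{69019} = \left(- \frac{11932}{342} - \frac{12437}{2462}\right) \frac{1}{69019} = \left(\left(-11932\right) \frac{1}{342} - \frac{12437}{2462}\right) \frac{1}{69019} = \left(- \frac{314}{9} - \frac{12437}{2462}\right) \frac{1}{69019} = \left(- \frac{885001}{22158}\right) \frac{1}{69019} = - \frac{885001}{1529323002}$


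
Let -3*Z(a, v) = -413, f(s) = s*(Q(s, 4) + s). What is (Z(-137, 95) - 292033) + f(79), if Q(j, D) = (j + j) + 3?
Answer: -818806/3 ≈ -2.7294e+5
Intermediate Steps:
Q(j, D) = 3 + 2*j (Q(j, D) = 2*j + 3 = 3 + 2*j)
f(s) = s*(3 + 3*s) (f(s) = s*((3 + 2*s) + s) = s*(3 + 3*s))
Z(a, v) = 413/3 (Z(a, v) = -1/3*(-413) = 413/3)
(Z(-137, 95) - 292033) + f(79) = (413/3 - 292033) + 3*79*(1 + 79) = -875686/3 + 3*79*80 = -875686/3 + 18960 = -818806/3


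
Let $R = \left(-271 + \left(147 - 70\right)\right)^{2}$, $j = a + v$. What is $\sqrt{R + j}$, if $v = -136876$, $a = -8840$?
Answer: $4 i \sqrt{6755} \approx 328.76 i$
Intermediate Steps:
$j = -145716$ ($j = -8840 - 136876 = -145716$)
$R = 37636$ ($R = \left(-271 + \left(147 - 70\right)\right)^{2} = \left(-271 + 77\right)^{2} = \left(-194\right)^{2} = 37636$)
$\sqrt{R + j} = \sqrt{37636 - 145716} = \sqrt{-108080} = 4 i \sqrt{6755}$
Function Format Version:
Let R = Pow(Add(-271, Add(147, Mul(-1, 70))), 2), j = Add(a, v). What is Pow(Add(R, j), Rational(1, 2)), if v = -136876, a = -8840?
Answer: Mul(4, I, Pow(6755, Rational(1, 2))) ≈ Mul(328.76, I)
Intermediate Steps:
j = -145716 (j = Add(-8840, -136876) = -145716)
R = 37636 (R = Pow(Add(-271, Add(147, -70)), 2) = Pow(Add(-271, 77), 2) = Pow(-194, 2) = 37636)
Pow(Add(R, j), Rational(1, 2)) = Pow(Add(37636, -145716), Rational(1, 2)) = Pow(-108080, Rational(1, 2)) = Mul(4, I, Pow(6755, Rational(1, 2)))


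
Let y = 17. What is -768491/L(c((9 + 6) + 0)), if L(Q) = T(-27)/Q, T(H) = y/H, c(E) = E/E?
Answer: 20749257/17 ≈ 1.2205e+6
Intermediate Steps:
c(E) = 1
T(H) = 17/H
L(Q) = -17/(27*Q) (L(Q) = (17/(-27))/Q = (17*(-1/27))/Q = -17/(27*Q))
-768491/L(c((9 + 6) + 0)) = -768491/((-17/27/1)) = -768491/((-17/27*1)) = -768491/(-17/27) = -768491*(-27/17) = 20749257/17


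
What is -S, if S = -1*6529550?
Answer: 6529550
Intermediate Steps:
S = -6529550
-S = -1*(-6529550) = 6529550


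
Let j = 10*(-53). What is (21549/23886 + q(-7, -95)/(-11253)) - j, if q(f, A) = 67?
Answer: 15855460475/29865462 ≈ 530.90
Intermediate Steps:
j = -530
(21549/23886 + q(-7, -95)/(-11253)) - j = (21549/23886 + 67/(-11253)) - 1*(-530) = (21549*(1/23886) + 67*(-1/11253)) + 530 = (7183/7962 - 67/11253) + 530 = 26765615/29865462 + 530 = 15855460475/29865462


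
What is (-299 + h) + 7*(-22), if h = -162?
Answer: -615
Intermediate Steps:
(-299 + h) + 7*(-22) = (-299 - 162) + 7*(-22) = -461 - 154 = -615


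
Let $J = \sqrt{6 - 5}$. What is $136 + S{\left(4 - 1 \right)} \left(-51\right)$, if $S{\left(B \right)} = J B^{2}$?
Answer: $-323$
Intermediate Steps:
$J = 1$ ($J = \sqrt{1} = 1$)
$S{\left(B \right)} = B^{2}$ ($S{\left(B \right)} = 1 B^{2} = B^{2}$)
$136 + S{\left(4 - 1 \right)} \left(-51\right) = 136 + \left(4 - 1\right)^{2} \left(-51\right) = 136 + 3^{2} \left(-51\right) = 136 + 9 \left(-51\right) = 136 - 459 = -323$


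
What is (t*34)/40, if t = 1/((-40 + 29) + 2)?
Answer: -17/180 ≈ -0.094444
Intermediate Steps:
t = -⅑ (t = 1/(-11 + 2) = 1/(-9) = -⅑ ≈ -0.11111)
(t*34)/40 = -⅑*34/40 = -34/9*1/40 = -17/180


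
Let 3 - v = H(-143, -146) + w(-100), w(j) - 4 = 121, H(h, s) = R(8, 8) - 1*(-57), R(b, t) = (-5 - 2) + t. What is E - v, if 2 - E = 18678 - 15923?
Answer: -2573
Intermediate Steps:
R(b, t) = -7 + t
H(h, s) = 58 (H(h, s) = (-7 + 8) - 1*(-57) = 1 + 57 = 58)
w(j) = 125 (w(j) = 4 + 121 = 125)
v = -180 (v = 3 - (58 + 125) = 3 - 1*183 = 3 - 183 = -180)
E = -2753 (E = 2 - (18678 - 15923) = 2 - 1*2755 = 2 - 2755 = -2753)
E - v = -2753 - 1*(-180) = -2753 + 180 = -2573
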